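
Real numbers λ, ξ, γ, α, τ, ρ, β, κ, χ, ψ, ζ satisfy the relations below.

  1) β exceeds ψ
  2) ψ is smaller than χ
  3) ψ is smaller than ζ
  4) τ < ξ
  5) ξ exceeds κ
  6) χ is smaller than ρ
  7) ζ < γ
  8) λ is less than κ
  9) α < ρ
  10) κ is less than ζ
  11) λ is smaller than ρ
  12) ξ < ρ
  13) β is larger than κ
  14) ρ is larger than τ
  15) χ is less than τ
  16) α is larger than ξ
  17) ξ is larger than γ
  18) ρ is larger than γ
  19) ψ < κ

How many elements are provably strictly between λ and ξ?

3

Chaining upward from λ reaches: κ, ζ, γ, α, ρ, β.
Chaining downward from ξ reaches: ψ, χ, κ, τ, ζ, γ.
Strictly between λ and ξ are those in both lists: κ, ζ, γ — 3 elements.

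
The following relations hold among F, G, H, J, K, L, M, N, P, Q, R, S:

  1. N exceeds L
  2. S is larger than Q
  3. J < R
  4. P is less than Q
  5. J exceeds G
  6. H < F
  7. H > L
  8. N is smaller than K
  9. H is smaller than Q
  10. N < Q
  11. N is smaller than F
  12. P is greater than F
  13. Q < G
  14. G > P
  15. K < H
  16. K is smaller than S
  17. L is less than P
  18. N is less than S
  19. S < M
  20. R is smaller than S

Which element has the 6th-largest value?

Q

Chaining the given pairs: L < N < K < H < F < P < Q < G < J < R < S < M.
The 6th largest is Q.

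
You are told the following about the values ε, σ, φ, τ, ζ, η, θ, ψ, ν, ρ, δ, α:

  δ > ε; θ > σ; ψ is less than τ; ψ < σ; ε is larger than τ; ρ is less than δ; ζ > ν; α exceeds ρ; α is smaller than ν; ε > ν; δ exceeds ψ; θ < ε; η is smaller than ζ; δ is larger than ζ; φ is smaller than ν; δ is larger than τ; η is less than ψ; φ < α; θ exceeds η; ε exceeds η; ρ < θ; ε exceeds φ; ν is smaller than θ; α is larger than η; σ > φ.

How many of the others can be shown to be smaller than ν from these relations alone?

The elements the relations force below ν are η, φ, ρ, α — no chain reaches any other.
That is 4.

4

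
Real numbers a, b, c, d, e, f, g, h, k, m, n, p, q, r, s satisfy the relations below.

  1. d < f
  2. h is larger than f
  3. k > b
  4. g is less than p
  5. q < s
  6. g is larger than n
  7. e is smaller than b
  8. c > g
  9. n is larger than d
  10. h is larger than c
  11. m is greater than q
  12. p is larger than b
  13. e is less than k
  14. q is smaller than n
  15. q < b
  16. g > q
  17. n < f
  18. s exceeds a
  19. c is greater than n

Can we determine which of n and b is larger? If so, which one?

Following every chain through b: above b we get k, p; below b we get q, e.
n is not reached, and no chain runs the other way from n to b.
So the given relations leave the order of b and n undetermined.

undetermined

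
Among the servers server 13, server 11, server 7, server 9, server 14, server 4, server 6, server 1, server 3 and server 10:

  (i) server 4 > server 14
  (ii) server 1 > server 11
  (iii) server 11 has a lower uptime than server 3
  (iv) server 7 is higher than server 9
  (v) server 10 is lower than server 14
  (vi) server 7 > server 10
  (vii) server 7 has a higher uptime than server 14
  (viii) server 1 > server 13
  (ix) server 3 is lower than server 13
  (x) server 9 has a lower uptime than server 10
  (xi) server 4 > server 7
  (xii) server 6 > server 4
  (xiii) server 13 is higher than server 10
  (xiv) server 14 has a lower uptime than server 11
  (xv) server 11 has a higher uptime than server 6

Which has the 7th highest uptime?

Chaining the given pairs: server 9 < server 10 < server 14 < server 7 < server 4 < server 6 < server 11 < server 3 < server 13 < server 1.
The 7th largest is server 7.

server 7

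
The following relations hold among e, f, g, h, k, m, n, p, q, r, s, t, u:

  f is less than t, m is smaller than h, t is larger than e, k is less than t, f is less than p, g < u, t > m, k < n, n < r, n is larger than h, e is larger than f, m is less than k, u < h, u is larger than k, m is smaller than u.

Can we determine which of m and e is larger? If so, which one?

undetermined

Following every chain through e: above e we get t; below e we get f.
m is not reached, and no chain runs the other way from m to e.
So the given relations leave the order of e and m undetermined.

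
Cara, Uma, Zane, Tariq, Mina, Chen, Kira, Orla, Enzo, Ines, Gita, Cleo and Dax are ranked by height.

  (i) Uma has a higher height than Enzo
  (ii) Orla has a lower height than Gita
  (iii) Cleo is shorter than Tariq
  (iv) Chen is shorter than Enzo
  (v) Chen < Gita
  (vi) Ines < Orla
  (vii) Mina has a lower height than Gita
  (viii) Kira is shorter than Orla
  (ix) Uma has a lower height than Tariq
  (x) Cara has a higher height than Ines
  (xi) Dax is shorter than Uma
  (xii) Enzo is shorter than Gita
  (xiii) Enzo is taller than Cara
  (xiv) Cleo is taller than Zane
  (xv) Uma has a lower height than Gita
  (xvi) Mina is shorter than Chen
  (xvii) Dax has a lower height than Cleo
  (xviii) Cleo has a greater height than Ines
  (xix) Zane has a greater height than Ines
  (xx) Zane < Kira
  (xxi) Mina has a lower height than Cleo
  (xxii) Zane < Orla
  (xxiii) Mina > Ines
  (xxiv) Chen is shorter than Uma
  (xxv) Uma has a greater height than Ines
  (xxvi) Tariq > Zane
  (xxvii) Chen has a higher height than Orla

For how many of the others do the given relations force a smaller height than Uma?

Directly below Uma: Ines, Dax, Chen, Enzo.
One step further: Mina, Orla, Cara (7 so far).
One step further: Zane, Kira (9 so far).
No other element is forced below Uma by the given relations, so the count is 9.

9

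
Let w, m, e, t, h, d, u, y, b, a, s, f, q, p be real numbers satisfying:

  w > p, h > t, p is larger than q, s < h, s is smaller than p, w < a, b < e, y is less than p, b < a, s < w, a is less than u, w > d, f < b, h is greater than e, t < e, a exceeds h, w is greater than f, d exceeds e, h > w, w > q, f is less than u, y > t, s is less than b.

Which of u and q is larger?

Following the relations from q: q < p < w < h < a < u.
So q < u; u is the larger of the two.

u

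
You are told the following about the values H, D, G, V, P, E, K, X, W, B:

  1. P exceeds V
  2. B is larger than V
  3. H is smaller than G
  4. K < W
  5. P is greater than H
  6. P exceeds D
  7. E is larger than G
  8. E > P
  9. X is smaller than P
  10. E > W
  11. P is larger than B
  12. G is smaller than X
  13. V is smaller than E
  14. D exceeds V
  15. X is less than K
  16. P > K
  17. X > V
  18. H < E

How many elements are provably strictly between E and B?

1

The relations place B below E. An element lies strictly between them when it is forced above B and also forced below E.
Above B: {P}. Below E: {V, H, G, X, K, W, D, P}.
Intersection: {P} — 1.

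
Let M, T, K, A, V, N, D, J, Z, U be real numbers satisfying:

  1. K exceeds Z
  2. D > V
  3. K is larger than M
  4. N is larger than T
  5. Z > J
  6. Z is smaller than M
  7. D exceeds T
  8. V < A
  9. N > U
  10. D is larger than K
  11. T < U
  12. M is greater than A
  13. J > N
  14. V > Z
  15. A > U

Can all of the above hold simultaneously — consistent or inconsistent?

consistent

The single ordering T < U < N < J < Z < V < A < M < K < D satisfies every listed relation, so no contradiction arises.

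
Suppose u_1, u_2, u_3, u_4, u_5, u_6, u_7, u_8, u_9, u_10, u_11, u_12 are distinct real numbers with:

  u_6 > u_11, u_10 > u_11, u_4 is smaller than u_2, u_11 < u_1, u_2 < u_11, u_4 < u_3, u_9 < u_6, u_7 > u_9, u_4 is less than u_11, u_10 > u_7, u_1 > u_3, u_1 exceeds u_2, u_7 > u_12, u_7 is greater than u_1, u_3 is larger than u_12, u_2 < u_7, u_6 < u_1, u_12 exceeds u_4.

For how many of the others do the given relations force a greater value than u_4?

8

Directly above u_4: u_2, u_11, u_12, u_3.
One step further: u_6, u_1, u_7, u_10 (8 so far).
No other element is forced above u_4 by the given relations, so the count is 8.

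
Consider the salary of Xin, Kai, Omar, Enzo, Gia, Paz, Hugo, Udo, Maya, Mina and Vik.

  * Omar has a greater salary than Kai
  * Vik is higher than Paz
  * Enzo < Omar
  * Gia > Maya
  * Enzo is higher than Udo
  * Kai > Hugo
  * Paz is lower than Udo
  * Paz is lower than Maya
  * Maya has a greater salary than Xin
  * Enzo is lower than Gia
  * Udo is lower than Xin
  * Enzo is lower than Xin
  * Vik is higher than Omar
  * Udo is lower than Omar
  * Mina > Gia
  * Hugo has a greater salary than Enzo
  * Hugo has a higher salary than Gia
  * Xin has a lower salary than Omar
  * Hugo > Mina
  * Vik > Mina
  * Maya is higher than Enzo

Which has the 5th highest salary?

The consecutive relations fix a unique order: Paz < Udo < Enzo < Xin < Maya < Gia < Mina < Hugo < Kai < Omar < Vik.
Counting 5 from the largest end gives Mina.

Mina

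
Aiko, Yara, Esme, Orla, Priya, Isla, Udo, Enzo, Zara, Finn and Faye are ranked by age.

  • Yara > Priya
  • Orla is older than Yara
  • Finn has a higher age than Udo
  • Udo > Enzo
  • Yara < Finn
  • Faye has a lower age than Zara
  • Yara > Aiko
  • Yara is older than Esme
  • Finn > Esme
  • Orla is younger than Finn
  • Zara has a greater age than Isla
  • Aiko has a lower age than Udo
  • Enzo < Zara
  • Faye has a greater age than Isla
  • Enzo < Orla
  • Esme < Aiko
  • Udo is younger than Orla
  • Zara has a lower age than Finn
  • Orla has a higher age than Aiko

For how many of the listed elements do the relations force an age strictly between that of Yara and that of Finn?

1

Chaining upward from Yara reaches: Orla.
Chaining downward from Finn reaches: Isla, Faye, Enzo, Esme, Priya, Aiko, Udo, Orla, Zara.
Strictly between Yara and Finn are those in both lists: Orla — 1 element.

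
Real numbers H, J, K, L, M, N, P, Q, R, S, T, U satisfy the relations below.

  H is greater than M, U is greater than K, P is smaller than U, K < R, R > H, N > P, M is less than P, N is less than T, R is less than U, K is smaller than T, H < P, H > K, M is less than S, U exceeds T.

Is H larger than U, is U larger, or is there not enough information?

H < P and P < N give H < N.
Then N < T extends the chain to T.
With T < U: H < P < N < T < U.
So U is larger.

U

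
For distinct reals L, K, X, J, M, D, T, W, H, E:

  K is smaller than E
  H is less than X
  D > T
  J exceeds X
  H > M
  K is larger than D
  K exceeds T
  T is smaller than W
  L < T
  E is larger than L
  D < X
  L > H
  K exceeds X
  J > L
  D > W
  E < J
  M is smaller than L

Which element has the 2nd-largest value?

Piecing the relations together gives one ordering: M < H < L < T < W < D < X < K < E < J.
The 2nd largest is E.

E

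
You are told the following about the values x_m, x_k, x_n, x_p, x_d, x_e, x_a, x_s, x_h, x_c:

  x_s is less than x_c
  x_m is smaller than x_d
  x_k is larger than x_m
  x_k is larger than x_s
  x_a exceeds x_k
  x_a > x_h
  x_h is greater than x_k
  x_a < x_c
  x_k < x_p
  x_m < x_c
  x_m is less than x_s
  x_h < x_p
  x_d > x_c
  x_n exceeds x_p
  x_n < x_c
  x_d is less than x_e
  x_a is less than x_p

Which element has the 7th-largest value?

x_h

The consecutive relations fix a unique order: x_m < x_s < x_k < x_h < x_a < x_p < x_n < x_c < x_d < x_e.
Counting 7 from the largest end gives x_h.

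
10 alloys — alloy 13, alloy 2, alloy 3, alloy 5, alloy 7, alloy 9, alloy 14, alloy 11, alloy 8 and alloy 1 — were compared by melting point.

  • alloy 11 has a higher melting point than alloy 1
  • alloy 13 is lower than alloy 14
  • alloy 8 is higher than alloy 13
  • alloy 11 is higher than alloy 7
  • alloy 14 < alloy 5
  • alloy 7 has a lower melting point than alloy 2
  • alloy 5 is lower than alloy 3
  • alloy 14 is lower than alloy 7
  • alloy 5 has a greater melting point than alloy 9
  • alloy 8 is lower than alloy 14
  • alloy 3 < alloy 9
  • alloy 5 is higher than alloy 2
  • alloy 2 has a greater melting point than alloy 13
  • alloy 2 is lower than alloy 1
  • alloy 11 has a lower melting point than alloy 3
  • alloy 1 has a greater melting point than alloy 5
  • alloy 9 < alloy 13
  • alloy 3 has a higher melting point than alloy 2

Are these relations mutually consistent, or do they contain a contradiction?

Chaining the given relations yields alloy 9 < alloy 13 < alloy 8 < alloy 14 < alloy 7 < alloy 2 < alloy 5 < alloy 1 < alloy 11 < alloy 3, so alloy 9 < alloy 3. But one relation states alloy 3 < alloy 9. These cannot both hold.

inconsistent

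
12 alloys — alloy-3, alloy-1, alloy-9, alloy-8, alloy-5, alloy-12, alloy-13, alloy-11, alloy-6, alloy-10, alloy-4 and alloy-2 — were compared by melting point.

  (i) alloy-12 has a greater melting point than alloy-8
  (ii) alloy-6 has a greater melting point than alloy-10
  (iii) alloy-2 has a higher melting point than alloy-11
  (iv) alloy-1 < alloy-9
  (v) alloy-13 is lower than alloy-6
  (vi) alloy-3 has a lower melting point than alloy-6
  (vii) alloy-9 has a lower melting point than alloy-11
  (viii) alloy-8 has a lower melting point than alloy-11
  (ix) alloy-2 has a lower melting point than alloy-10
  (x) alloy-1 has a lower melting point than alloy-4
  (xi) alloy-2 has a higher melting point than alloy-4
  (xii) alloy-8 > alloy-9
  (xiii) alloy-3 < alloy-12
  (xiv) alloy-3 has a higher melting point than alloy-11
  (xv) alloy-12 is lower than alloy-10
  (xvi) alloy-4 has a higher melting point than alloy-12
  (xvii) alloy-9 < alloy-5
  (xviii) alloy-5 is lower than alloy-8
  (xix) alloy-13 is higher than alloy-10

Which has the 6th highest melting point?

alloy-12

Piecing the relations together gives one ordering: alloy-1 < alloy-9 < alloy-5 < alloy-8 < alloy-11 < alloy-3 < alloy-12 < alloy-4 < alloy-2 < alloy-10 < alloy-13 < alloy-6.
The 6th largest is alloy-12.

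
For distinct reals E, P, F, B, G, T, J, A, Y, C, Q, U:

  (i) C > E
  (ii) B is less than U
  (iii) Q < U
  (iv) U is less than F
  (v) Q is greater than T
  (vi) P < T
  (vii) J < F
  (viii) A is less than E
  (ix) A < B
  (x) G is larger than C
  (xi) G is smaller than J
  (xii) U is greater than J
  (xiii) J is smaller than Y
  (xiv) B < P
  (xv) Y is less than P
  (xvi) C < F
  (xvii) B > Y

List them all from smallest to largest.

A < E < C < G < J < Y < B < P < T < Q < U < F

Each adjacent pair is fixed by a given relation: A < E; E < C; C < G; G < J; J < Y; Y < B; B < P; P < T; T < Q; Q < U; U < F. Chaining them end to end gives the full order.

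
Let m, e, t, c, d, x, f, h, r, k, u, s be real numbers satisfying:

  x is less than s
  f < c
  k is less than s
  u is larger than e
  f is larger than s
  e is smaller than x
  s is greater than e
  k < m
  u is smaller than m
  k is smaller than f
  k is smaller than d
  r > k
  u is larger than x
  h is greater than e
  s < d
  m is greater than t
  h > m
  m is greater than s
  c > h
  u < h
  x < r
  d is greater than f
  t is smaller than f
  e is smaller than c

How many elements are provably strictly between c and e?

Chaining upward from e reaches: x, s, u, m, f, h, d, r.
Chaining downward from c reaches: k, t, x, s, u, m, f, h.
Strictly between e and c are those in both lists: x, s, u, m, f, h — 6 elements.

6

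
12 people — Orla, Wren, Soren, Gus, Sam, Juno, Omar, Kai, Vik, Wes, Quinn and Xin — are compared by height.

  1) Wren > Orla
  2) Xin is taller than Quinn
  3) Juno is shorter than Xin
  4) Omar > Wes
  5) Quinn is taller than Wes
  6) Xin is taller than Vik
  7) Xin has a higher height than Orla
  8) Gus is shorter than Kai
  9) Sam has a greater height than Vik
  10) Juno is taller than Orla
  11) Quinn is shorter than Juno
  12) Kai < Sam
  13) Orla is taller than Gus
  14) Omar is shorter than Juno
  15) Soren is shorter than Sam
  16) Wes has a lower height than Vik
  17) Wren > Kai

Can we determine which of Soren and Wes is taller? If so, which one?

Following every chain through Wes: above Wes we get Vik, Omar, Quinn, Juno, Xin, Sam.
Soren is not reached, and no chain runs the other way from Soren to Wes.
So the given relations leave the order of Wes and Soren undetermined.

undetermined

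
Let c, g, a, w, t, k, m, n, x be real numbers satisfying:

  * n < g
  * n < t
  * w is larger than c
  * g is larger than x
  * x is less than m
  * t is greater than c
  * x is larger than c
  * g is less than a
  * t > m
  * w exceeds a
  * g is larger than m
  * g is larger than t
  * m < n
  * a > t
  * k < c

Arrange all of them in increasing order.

Each adjacent pair is fixed by a given relation: k < c; c < x; x < m; m < n; n < t; t < g; g < a; a < w. Chaining them end to end gives the full order.

k < c < x < m < n < t < g < a < w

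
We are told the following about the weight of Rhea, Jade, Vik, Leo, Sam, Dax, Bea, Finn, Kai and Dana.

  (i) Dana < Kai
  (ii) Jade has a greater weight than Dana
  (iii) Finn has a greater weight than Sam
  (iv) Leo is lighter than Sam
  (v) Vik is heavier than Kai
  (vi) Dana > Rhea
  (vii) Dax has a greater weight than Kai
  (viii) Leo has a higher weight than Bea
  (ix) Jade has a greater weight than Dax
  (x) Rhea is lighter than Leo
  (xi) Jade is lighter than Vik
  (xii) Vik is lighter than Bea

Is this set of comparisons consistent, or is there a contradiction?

The single ordering Rhea < Dana < Kai < Dax < Jade < Vik < Bea < Leo < Sam < Finn satisfies every listed relation, so no contradiction arises.

consistent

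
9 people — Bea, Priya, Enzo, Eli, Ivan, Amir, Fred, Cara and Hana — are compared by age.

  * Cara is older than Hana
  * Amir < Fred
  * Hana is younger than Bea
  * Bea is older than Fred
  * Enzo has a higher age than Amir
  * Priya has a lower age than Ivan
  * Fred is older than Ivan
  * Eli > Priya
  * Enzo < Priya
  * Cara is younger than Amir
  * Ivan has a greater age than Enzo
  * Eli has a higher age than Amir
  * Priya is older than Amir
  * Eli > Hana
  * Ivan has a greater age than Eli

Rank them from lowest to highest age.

Hana < Cara < Amir < Enzo < Priya < Eli < Ivan < Fred < Bea

Each adjacent pair is fixed by a given relation: Hana < Cara; Cara < Amir; Amir < Enzo; Enzo < Priya; Priya < Eli; Eli < Ivan; Ivan < Fred; Fred < Bea. Chaining them end to end gives the full order.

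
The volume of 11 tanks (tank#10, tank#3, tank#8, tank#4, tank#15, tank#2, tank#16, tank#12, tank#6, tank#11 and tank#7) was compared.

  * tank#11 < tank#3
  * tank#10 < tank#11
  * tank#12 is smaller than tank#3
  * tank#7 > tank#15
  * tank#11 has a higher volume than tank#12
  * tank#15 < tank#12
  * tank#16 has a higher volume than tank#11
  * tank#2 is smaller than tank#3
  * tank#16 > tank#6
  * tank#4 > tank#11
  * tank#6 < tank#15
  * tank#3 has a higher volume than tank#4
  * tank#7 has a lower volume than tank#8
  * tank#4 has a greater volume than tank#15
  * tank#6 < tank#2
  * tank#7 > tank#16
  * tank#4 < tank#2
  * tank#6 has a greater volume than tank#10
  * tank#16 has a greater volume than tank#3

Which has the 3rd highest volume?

tank#16

Piecing the relations together gives one ordering: tank#10 < tank#6 < tank#15 < tank#12 < tank#11 < tank#4 < tank#2 < tank#3 < tank#16 < tank#7 < tank#8.
The 3rd largest is tank#16.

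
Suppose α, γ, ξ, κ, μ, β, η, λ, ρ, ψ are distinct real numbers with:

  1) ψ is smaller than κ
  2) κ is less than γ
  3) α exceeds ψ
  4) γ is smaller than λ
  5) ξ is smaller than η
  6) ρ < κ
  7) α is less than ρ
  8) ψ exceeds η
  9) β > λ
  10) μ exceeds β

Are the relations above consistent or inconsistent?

Every relation is compatible with ξ < η < ψ < α < ρ < κ < γ < λ < β < μ; the set is consistent.

consistent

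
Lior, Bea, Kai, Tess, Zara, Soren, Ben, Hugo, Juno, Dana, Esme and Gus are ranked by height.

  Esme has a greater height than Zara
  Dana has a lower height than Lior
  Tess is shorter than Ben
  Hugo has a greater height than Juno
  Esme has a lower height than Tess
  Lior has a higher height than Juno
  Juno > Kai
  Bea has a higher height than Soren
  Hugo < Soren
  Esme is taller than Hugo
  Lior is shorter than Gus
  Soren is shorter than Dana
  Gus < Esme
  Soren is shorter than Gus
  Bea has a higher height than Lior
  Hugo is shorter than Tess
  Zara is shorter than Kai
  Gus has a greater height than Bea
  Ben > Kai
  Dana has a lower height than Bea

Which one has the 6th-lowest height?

Piecing the relations together gives one ordering: Zara < Kai < Juno < Hugo < Soren < Dana < Lior < Bea < Gus < Esme < Tess < Ben.
Counting 6 from the smallest end gives Dana.

Dana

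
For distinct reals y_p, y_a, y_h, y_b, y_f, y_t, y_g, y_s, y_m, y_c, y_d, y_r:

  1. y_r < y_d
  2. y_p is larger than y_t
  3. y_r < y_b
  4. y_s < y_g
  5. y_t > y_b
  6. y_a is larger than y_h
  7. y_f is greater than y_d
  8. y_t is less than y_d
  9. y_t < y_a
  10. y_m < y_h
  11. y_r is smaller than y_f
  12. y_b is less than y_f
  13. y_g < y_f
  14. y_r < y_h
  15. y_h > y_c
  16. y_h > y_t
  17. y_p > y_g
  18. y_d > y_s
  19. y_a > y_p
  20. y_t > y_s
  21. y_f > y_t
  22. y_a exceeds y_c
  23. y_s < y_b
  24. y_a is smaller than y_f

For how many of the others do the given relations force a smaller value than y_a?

The elements the relations force below y_a are y_r, y_m, y_s, y_c, y_b, y_t, y_g, y_p, y_h — no chain reaches any other.
That is 9.

9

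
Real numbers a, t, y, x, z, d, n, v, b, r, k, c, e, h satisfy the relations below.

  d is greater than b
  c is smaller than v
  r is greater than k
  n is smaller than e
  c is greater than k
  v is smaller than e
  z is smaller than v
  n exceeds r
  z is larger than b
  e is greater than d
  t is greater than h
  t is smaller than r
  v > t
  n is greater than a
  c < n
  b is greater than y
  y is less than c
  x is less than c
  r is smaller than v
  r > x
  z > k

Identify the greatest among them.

Chaining downward from e: directly below it, v, d, n; then a, c, b, t, r, z; then x, h, k, y.
That covers every other element, and nothing is given above e, so e is the greatest.

e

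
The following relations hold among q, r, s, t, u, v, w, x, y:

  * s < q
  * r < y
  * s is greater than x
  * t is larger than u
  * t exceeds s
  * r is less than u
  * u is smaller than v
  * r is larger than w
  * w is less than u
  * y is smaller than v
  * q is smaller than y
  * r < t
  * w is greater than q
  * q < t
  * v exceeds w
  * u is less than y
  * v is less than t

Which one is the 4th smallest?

The consecutive relations fix a unique order: x < s < q < w < r < u < y < v < t.
Counting 4 from the smallest end gives w.

w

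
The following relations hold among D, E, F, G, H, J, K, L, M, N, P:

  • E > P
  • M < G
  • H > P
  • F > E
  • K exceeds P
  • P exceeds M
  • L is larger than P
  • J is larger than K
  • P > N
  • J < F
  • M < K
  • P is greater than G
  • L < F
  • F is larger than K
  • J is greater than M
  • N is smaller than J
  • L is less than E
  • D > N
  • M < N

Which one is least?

G is not least since M < G; N is not least since M < N; P is not least since G < P; L is not least since P < L; K is not least since M < K; E is not least since L < E; J is not least since K < J; F is not least since E < F; H is not least since P < H; D is not least since N < D.
Only M has nothing below it, so M is the least.

M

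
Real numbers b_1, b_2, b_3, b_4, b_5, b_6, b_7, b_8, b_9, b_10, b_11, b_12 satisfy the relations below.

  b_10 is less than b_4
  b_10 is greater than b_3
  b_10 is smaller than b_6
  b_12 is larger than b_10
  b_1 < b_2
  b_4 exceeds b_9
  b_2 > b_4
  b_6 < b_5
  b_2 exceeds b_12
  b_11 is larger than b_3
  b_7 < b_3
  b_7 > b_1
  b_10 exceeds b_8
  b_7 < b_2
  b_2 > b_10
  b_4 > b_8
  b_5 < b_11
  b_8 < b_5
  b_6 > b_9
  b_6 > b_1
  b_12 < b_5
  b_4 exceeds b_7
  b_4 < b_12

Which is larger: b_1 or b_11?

Link the given pairs in sequence: b_1 < b_7; b_7 < b_3; b_3 < b_10; b_10 < b_4; b_4 < b_12; b_12 < b_5; b_5 < b_11.
Chaining these gives b_1 < b_7 < b_3 < b_10 < b_4 < b_12 < b_5 < b_11.
So b_1 < b_11; b_11 is the larger of the two.

b_11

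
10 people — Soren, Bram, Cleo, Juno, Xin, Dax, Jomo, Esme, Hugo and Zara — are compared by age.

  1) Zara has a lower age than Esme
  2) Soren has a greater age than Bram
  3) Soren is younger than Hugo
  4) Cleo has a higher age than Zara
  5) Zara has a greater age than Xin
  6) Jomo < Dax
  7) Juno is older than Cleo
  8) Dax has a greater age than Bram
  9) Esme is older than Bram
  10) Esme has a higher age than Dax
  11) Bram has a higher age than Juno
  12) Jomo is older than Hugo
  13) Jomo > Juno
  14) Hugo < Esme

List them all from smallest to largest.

Xin < Zara < Cleo < Juno < Bram < Soren < Hugo < Jomo < Dax < Esme

Each adjacent pair is fixed by a given relation: Xin < Zara; Zara < Cleo; Cleo < Juno; Juno < Bram; Bram < Soren; Soren < Hugo; Hugo < Jomo; Jomo < Dax; Dax < Esme. Chaining them end to end gives the full order.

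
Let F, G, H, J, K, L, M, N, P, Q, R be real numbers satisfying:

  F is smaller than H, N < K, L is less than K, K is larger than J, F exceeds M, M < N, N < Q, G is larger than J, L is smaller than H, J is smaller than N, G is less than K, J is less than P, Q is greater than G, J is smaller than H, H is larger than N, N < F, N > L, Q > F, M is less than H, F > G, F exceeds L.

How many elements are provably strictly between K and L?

1

The relations place L below K. An element lies strictly between them when it is forced above L and also forced below K.
Above L: {N, F, H, Q}. Below K: {J, G, M, N}.
Intersection: {N} — 1.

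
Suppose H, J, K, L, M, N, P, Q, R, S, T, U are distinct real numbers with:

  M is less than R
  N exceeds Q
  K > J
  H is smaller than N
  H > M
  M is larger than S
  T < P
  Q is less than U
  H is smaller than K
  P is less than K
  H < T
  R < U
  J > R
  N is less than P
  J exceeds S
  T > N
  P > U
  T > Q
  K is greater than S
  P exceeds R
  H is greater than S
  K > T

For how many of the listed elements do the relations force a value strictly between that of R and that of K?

The relations place R below K. An element lies strictly between them when it is forced above R and also forced below K.
Above R: {J, U, P}. Below K: {S, M, J, H, Q, N, T, U, P}.
Intersection: {J, U, P} — 3.

3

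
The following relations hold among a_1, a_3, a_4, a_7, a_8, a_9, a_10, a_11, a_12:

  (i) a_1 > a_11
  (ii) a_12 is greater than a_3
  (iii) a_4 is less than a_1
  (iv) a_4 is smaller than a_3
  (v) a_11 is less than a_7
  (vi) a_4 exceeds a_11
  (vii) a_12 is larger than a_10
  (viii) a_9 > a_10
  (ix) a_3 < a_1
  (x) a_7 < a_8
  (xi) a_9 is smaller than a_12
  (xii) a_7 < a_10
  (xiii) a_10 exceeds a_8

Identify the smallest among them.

Chaining upward from a_11: directly above it, a_4, a_7, a_1; then a_3, a_8, a_10; then a_9, a_12.
That covers every other element, and nothing is given below a_11, so a_11 is the smallest.

a_11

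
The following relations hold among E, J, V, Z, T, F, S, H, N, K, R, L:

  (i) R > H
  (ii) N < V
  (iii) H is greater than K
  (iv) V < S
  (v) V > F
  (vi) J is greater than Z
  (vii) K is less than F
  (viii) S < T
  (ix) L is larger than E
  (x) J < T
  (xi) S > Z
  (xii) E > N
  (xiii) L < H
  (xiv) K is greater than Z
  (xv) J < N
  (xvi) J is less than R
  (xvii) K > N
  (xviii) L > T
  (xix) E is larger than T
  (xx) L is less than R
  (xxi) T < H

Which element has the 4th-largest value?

E

Piecing the relations together gives one ordering: Z < J < N < K < F < V < S < T < E < L < H < R.
Counting 4 from the largest end gives E.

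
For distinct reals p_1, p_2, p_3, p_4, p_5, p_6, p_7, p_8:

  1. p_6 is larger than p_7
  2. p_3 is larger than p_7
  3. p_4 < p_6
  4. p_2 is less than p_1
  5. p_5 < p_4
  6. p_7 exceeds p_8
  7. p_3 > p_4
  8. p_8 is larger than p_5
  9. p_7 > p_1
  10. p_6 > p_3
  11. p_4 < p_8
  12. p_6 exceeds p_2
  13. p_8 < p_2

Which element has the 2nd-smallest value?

p_4

The consecutive relations fix a unique order: p_5 < p_4 < p_8 < p_2 < p_1 < p_7 < p_3 < p_6.
Counting 2 from the smallest end gives p_4.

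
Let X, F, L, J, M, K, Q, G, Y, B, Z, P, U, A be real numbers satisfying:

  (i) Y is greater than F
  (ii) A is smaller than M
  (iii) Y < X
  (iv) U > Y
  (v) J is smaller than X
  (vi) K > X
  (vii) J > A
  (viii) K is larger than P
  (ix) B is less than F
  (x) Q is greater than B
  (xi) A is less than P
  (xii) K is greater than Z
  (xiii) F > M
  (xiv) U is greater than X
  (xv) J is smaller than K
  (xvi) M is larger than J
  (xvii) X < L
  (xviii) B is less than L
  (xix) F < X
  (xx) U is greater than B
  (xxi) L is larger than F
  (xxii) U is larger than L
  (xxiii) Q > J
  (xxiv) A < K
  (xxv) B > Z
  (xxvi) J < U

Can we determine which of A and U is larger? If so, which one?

U

Following the relations from A: A < J < M < F < Y < X < L < U.
So U is larger.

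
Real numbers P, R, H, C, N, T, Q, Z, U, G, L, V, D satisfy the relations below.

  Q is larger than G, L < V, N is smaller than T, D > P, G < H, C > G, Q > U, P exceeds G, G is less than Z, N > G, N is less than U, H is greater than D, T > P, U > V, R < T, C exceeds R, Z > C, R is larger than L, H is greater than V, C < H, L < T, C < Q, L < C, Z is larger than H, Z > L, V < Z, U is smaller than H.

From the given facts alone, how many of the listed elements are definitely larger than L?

Directly above L: V, R, C, T, Z.
One step further: U, H, Q (8 so far).
Nothing else is reachable above L; 8 in all.

8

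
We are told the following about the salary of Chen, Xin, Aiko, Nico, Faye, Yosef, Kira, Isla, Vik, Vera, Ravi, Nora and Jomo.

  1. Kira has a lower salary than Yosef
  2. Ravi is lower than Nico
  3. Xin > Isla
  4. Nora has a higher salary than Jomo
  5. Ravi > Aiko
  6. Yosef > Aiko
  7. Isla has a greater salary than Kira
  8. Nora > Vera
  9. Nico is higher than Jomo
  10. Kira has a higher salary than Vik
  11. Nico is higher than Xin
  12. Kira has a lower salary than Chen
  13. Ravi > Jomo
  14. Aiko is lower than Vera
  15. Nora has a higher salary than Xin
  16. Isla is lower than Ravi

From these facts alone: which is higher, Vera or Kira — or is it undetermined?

Following every chain through Vera: above Vera we get Nora; below Vera we get Aiko.
Kira is not reached, and no chain runs the other way from Kira to Vera.
So the given relations leave the order of Vera and Kira undetermined.

undetermined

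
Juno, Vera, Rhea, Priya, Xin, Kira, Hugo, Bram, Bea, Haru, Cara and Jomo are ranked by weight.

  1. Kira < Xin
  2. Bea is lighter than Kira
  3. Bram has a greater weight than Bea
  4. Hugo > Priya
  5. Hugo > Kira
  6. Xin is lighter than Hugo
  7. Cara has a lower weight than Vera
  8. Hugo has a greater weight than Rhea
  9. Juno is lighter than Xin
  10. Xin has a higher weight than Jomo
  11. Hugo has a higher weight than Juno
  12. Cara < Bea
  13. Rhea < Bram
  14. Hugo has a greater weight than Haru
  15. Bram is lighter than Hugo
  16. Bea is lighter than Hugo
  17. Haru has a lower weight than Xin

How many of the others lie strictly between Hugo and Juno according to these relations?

1

The relations place Juno below Hugo. An element lies strictly between them when it is forced above Juno and also forced below Hugo.
Above Juno: {Xin}. Below Hugo: {Haru, Priya, Jomo, Cara, Rhea, Bea, Kira, Bram, Xin}.
Intersection: {Xin} — 1.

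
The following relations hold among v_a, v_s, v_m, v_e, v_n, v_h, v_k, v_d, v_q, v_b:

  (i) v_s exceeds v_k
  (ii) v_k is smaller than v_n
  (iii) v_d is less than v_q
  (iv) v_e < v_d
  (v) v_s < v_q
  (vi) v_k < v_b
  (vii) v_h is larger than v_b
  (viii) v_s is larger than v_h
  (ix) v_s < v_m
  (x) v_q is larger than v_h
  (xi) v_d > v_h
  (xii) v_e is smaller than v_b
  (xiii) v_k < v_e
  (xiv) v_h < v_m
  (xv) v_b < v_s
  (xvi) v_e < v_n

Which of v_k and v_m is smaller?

v_k < v_e and v_e < v_b give v_k < v_b.
Then v_b < v_h extends the chain to v_h.
With v_h < v_s: v_k < v_e < v_b < v_h < v_s.
With v_s < v_m: v_k < v_e < v_b < v_h < v_s < v_m.
So v_k < v_m; v_k is the smaller of the two.

v_k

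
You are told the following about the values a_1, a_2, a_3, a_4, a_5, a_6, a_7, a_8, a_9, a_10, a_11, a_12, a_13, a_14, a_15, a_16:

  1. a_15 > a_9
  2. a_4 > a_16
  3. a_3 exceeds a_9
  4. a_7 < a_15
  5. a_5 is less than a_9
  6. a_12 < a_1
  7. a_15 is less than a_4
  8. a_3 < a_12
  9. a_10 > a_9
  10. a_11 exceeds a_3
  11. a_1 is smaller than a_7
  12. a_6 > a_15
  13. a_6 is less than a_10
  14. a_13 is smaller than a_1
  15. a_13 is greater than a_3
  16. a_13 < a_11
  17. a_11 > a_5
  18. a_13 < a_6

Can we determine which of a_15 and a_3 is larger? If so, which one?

Chaining the given relations: a_3 < a_12 < a_1 < a_7 < a_15.
So a_15 is larger.

a_15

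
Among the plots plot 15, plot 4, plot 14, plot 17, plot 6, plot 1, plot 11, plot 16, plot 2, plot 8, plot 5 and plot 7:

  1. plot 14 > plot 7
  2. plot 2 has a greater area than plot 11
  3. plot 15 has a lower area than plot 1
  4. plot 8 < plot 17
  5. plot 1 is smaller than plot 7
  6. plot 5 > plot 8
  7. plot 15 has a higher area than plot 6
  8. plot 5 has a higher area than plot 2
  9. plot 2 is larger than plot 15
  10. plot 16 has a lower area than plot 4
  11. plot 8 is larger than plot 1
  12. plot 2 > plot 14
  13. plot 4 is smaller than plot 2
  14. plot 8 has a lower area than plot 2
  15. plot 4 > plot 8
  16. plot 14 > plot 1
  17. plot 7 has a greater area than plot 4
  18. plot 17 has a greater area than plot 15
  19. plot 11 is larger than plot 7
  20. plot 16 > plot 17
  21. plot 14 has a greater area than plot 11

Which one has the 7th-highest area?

The consecutive relations fix a unique order: plot 6 < plot 15 < plot 1 < plot 8 < plot 17 < plot 16 < plot 4 < plot 7 < plot 11 < plot 14 < plot 2 < plot 5.
The 7th largest is plot 16.

plot 16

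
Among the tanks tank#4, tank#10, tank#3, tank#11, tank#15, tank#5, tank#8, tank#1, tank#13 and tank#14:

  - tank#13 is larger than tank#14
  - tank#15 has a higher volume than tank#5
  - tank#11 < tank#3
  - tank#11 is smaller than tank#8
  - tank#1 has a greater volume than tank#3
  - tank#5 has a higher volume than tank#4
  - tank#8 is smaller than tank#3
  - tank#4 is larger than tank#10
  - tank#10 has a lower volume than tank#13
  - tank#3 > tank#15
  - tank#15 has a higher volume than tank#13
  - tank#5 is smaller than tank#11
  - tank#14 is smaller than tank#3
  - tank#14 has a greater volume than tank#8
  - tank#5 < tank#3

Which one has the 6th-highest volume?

tank#8

Chaining the given pairs: tank#10 < tank#4 < tank#5 < tank#11 < tank#8 < tank#14 < tank#13 < tank#15 < tank#3 < tank#1.
Counting 6 from the largest end gives tank#8.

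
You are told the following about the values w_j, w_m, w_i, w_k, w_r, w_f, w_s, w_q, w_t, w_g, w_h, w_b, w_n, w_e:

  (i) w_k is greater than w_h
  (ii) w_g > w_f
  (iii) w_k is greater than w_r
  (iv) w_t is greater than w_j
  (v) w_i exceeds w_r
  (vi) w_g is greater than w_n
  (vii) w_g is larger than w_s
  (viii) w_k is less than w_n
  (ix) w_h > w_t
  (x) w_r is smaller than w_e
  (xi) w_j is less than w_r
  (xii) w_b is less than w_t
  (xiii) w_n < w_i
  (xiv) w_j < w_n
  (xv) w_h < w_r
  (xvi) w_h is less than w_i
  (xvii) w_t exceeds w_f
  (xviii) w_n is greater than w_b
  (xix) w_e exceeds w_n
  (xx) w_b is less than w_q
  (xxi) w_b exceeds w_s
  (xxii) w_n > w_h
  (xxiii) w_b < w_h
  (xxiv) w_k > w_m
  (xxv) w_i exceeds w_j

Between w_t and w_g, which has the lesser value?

w_t < w_h and w_h < w_r give w_t < w_r.
With w_r < w_k: w_t < w_h < w_r < w_k.
With w_k < w_n: w_t < w_h < w_r < w_k < w_n.
Then w_n < w_g extends the chain to w_g.
So w_t < w_g; w_t is the smaller of the two.

w_t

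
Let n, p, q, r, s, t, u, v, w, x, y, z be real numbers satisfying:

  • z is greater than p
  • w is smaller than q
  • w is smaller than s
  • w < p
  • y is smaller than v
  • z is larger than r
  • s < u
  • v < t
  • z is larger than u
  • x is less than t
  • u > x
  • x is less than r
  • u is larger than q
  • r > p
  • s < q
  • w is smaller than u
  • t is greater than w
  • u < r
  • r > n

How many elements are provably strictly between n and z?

1

Chaining upward from n reaches: r.
Chaining downward from z reaches: w, s, q, x, p, u, r.
Strictly between n and z are those in both lists: r — 1 element.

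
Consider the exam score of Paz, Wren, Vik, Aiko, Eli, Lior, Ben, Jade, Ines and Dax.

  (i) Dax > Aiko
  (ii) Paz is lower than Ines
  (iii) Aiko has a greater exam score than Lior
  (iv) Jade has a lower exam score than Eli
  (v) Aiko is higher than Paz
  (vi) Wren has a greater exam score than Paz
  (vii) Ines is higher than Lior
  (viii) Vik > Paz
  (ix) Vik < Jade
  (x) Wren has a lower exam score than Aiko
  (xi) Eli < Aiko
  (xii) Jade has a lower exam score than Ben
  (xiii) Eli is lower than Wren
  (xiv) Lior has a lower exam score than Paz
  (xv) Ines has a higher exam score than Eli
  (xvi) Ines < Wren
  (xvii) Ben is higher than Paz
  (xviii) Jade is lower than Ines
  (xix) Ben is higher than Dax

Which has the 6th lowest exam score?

Piecing the relations together gives one ordering: Lior < Paz < Vik < Jade < Eli < Ines < Wren < Aiko < Dax < Ben.
Counting 6 from the smallest end gives Ines.

Ines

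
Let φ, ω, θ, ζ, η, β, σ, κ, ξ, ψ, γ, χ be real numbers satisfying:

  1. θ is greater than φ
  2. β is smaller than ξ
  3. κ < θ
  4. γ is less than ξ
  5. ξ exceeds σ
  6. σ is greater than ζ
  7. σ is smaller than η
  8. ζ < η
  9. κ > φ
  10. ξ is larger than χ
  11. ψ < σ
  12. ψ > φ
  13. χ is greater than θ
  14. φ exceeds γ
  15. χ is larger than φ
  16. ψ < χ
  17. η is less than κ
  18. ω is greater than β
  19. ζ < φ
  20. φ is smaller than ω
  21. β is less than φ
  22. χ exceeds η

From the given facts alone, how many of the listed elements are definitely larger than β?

9

Directly above β: φ, ω, ξ.
One step further: ψ, κ, θ, χ (7 so far).
One step further: σ (8 so far).
One step further: η (9 so far).
No other element is forced above β by the given relations, so the count is 9.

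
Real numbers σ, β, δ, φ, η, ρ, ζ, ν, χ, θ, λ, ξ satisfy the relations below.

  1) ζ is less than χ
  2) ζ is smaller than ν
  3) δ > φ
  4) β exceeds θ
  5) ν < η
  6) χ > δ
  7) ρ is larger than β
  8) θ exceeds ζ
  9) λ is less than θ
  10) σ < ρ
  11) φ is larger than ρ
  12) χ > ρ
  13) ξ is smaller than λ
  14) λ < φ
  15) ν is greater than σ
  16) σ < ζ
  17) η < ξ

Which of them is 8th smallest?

β

The consecutive relations fix a unique order: σ < ζ < ν < η < ξ < λ < θ < β < ρ < φ < δ < χ.
The 8th smallest is β.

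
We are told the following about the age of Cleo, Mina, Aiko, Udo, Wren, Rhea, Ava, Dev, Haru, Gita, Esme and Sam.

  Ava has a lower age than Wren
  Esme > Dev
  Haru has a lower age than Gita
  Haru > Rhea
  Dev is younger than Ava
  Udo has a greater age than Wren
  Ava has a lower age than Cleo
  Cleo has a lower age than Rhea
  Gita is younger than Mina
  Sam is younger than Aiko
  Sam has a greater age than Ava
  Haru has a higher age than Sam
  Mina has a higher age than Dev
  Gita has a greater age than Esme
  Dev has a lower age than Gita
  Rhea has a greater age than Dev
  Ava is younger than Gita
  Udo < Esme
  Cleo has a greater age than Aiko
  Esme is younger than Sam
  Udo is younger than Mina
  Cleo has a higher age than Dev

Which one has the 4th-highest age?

Piecing the relations together gives one ordering: Dev < Ava < Wren < Udo < Esme < Sam < Aiko < Cleo < Rhea < Haru < Gita < Mina.
The 4th largest is Rhea.

Rhea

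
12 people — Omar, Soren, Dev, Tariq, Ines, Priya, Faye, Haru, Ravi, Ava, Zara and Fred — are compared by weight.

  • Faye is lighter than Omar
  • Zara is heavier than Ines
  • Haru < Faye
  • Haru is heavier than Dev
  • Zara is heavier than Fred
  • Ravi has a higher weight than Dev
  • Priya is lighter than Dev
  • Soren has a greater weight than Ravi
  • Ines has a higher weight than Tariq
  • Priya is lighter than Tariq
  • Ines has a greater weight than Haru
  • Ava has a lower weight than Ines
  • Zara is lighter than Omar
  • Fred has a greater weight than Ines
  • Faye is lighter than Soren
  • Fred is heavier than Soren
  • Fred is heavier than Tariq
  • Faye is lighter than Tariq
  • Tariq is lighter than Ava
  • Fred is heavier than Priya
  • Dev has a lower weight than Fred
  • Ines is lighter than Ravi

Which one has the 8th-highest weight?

Tariq

The consecutive relations fix a unique order: Priya < Dev < Haru < Faye < Tariq < Ava < Ines < Ravi < Soren < Fred < Zara < Omar.
Counting 8 from the largest end gives Tariq.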